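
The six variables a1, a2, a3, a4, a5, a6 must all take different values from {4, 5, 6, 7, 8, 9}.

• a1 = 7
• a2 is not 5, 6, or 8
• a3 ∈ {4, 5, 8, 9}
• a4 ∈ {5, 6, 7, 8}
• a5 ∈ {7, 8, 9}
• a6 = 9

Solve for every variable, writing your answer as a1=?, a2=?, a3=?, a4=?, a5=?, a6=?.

a1's domain is down to {7}, so a1 = 7. So a2, a4, a5 can't be 7.
a6 must be 9 (only option left). Strike 9 from a2, a3, a5.
a2 must be 4 (only option left). So a3 can't be 4.
a5 must be 8 (only option left). So a3, a4 can't be 8.
a3's domain is down to {5}, so a3 = 5. Eliminate 5 elsewhere: a4.
a4's domain is down to {6}, so a4 = 6.

a1=7, a2=4, a3=5, a4=6, a5=8, a6=9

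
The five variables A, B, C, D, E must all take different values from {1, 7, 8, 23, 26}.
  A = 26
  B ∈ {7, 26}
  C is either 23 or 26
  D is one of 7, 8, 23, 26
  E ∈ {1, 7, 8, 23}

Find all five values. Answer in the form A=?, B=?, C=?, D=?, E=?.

A must be 26 (only option left). Remove 26 from B, C, D.
B's domain is down to {7}, so B = 7. Remove 7 from D, E.
That leaves C = 23. Eliminate 23 elsewhere: D, E.
D must be 8 (only option left). Strike 8 from E.
E has just one choice, so E = 1.

A=26, B=7, C=23, D=8, E=1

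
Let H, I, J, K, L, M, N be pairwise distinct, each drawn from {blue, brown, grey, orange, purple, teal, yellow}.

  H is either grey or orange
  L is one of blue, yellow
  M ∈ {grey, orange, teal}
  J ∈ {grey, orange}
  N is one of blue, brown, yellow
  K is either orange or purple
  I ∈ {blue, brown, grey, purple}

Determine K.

Among the 7 variables, teal fits only M (and all 7 values in {blue, brown, grey, orange, purple, teal, yellow} must be used), so M = teal.
The 2 variables H and J are confined to {grey, orange}, which locks those values in; drop them from I, K.
So K = purple.

purple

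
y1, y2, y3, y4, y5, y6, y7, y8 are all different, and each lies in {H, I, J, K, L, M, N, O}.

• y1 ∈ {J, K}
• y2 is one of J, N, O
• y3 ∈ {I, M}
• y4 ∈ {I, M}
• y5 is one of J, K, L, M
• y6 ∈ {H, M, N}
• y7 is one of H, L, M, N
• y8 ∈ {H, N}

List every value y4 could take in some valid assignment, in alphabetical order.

I, M

The 8 variables together cover exactly {H, I, J, K, L, M, N, O} — 8 values for 8 variables — and O appears only in y2's list, so y2 = O.
y3 and y4 between them cover only {I, M} — a naked pair. Remove those values from y5, y6, y7.
The 2 variables y6 and y8 are confined to {H, N}, which locks those values in; drop them from y7.
That leaves y7 = L. Strike L from y5.
No further eliminations apply; y4 can still be any of I, M.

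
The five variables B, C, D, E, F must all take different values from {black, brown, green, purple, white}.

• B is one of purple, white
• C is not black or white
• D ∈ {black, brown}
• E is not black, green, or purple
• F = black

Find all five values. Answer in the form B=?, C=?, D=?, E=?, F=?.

F's domain is down to {black}, so F = black. Remove black from D.
D has just one choice, so D = brown. So C, E can't be brown.
E has just one choice, so E = white. Eliminate white elsewhere: B.
B's domain is down to {purple}, so B = purple. Strike purple from C.
C's domain is down to {green}, so C = green.

B=purple, C=green, D=brown, E=white, F=black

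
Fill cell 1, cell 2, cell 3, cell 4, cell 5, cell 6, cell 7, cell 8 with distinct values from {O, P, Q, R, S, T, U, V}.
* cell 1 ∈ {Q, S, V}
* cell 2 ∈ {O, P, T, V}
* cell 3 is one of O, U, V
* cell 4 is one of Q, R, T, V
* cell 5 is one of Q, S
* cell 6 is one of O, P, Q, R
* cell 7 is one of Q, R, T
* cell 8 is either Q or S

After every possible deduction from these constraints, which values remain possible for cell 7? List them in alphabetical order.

R, T

The 8 variables together cover exactly {O, P, Q, R, S, T, U, V} — 8 values for 8 variables — and U appears only in cell 3's list, so cell 3 = U.
cell 5 and cell 8 between them cover only {Q, S} — a naked pair. Remove those values from cell 1, cell 4, cell 6, cell 7.
cell 1's domain is down to {V}, so cell 1 = V. So cell 2, cell 4 can't be V.
The 2 variables cell 4 and cell 7 are confined to {R, T}, which locks those values in; drop them from cell 2, cell 6.
No further eliminations apply; cell 7 can still be any of R, T.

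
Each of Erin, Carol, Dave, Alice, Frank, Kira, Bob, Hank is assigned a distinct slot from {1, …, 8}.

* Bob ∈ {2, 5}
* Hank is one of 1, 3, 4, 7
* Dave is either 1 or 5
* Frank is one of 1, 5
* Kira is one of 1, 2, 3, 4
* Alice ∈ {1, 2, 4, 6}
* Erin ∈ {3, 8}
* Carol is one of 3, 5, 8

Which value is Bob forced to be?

The 8 variables draw from only 8 values {1, 2, 3, 4, 5, 6, 7, 8}, so each is used; only Alice can be 6, hence Alice = 6.
The 7 still-open variables together cover exactly {1, 2, 3, 4, 5, 7, 8} — 7 values for 7 variables — and 7 appears only in Hank's list, so Hank = 7.
The 6 still-open variables together cover exactly {1, 2, 3, 4, 5, 8} — 6 values for 6 variables — and 4 appears only in Kira's list, so Kira = 4.
Among the 5 still-open variables, 2 fits only Bob (and all 5 values in {1, 2, 3, 5, 8} must be used), so Bob = 2.

2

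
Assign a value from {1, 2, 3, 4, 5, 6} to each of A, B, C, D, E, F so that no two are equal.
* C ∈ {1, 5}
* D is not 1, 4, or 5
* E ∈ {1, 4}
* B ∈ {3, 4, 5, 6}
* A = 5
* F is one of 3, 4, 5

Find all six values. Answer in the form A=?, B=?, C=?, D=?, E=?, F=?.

A must be 5 (only option left). So B, C, F can't be 5.
C has just one choice, so C = 1. Remove 1 from E.
That leaves E = 4. Eliminate 4 elsewhere: B, F.
F must be 3 (only option left). Strike 3 from B, D.
B's domain is down to {6}, so B = 6. Eliminate 6 elsewhere: D.
That leaves D = 2.

A=5, B=6, C=1, D=2, E=4, F=3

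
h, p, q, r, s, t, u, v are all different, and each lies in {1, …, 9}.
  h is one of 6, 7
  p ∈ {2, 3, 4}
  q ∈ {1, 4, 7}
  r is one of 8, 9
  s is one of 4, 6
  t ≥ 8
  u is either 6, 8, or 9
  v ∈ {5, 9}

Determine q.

1

r and t share exactly the 2 values {8, 9}; by pigeonhole those values go to them, so strike 8, 9 from u, v.
That leaves u = 6. Eliminate 6 elsewhere: h, s.
v has just one choice, so v = 5.
That leaves h = 7. So q can't be 7.
That leaves s = 4. Eliminate 4 elsewhere: p, q.
So q = 1.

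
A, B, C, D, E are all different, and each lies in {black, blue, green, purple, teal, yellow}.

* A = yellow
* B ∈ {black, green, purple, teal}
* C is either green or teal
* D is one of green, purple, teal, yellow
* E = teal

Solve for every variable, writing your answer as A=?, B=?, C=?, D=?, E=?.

A must be yellow (only option left). So D can't be yellow.
E's domain is down to {teal}, so E = teal. Remove teal from B, C, D.
C's domain is down to {green}, so C = green. So B, D can't be green.
D's domain is down to {purple}, so D = purple. Eliminate purple elsewhere: B.
That leaves B = black.

A=yellow, B=black, C=green, D=purple, E=teal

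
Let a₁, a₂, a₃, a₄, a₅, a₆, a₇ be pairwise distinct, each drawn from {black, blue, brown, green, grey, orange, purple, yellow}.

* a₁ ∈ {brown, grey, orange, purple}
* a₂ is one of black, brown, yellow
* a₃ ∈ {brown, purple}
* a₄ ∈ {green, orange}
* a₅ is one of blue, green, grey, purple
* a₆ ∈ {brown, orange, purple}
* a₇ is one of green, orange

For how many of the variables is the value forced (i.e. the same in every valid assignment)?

2

a₄ and a₇ share exactly the 2 values {green, orange}; by pigeonhole those values go to them, so strike green, orange from a₁, a₅, a₆.
a₃ and a₆ between them cover only {brown, purple} — a naked pair. Remove those values from a₁, a₂, a₅.
a₁ must be grey (only option left). Eliminate grey elsewhere: a₅.
a₅ must be blue (only option left).
Determined: a₁=grey, a₅=blue. The other variables each still have more than one consistent value. That makes 2.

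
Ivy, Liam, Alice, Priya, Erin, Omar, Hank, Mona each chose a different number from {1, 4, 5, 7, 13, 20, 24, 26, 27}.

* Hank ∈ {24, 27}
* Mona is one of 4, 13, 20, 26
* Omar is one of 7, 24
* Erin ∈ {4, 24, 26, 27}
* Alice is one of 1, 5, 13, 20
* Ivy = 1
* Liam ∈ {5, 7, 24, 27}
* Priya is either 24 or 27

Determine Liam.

5

Ivy has just one choice, so Ivy = 1. Remove 1 from Alice.
Priya and Hank between them cover only {24, 27} — a naked pair. Remove those values from Liam, Erin, Omar.
Omar has just one choice, so Omar = 7. Remove 7 from Liam.
So Liam = 5.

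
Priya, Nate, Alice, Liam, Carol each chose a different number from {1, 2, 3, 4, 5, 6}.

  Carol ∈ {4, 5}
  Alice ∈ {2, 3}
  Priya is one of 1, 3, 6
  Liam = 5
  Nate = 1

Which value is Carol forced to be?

4

Nate has just one choice, so Nate = 1. So Priya can't be 1.
Liam must be 5 (only option left). So Carol can't be 5.
So Carol = 4.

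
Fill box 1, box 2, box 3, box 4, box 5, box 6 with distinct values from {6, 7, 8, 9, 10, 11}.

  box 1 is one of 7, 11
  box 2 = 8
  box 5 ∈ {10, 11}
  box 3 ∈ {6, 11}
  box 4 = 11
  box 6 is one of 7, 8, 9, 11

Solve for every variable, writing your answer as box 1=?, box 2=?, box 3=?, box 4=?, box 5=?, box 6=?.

box 2's domain is down to {8}, so box 2 = 8. Strike 8 from box 6.
box 4 has just one choice, so box 4 = 11. Remove 11 from box 1, box 3, box 5, box 6.
box 5 must be 10 (only option left).
box 1 must be 7 (only option left). Strike 7 from box 6.
That leaves box 3 = 6.
box 6's domain is down to {9}, so box 6 = 9.

box 1=7, box 2=8, box 3=6, box 4=11, box 5=10, box 6=9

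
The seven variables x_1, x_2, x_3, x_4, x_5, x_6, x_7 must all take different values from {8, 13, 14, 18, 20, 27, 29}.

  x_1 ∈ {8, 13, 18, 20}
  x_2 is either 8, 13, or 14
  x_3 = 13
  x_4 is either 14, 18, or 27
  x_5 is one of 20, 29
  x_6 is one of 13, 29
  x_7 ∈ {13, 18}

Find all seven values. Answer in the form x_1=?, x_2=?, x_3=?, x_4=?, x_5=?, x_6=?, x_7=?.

x_1=8, x_2=14, x_3=13, x_4=27, x_5=20, x_6=29, x_7=18

x_3 must be 13 (only option left). Eliminate 13 elsewhere: x_1, x_2, x_6, x_7.
x_6 has just one choice, so x_6 = 29. Eliminate 29 elsewhere: x_5.
x_7 has just one choice, so x_7 = 18. Remove 18 from x_1, x_4.
x_5 must be 20 (only option left). Eliminate 20 elsewhere: x_1.
x_1 has just one choice, so x_1 = 8. Eliminate 8 elsewhere: x_2.
x_2 must be 14 (only option left). Eliminate 14 elsewhere: x_4.
x_4 has just one choice, so x_4 = 27.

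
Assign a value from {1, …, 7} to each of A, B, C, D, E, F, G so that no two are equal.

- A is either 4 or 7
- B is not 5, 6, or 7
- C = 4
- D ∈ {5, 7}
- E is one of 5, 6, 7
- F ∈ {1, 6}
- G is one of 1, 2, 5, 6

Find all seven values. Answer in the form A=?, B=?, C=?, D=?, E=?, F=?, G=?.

A=7, B=3, C=4, D=5, E=6, F=1, G=2

C must be 4 (only option left). Strike 4 from A, B.
A's domain is down to {7}, so A = 7. So D, E can't be 7.
D's domain is down to {5}, so D = 5. So E, G can't be 5.
That leaves E = 6. Eliminate 6 elsewhere: F, G.
F has just one choice, so F = 1. Remove 1 from B, G.
G has just one choice, so G = 2. Eliminate 2 elsewhere: B.
B must be 3 (only option left).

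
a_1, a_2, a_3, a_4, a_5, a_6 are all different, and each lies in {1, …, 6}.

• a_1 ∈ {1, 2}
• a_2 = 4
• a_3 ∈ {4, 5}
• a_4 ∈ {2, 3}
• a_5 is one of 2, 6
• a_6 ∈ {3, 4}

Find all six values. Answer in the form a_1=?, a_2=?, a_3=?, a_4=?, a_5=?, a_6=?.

a_2 must be 4 (only option left). Strike 4 from a_3, a_6.
a_3's domain is down to {5}, so a_3 = 5.
That leaves a_6 = 3. Strike 3 from a_4.
That leaves a_4 = 2. Eliminate 2 elsewhere: a_1, a_5.
a_5 must be 6 (only option left).
a_1's domain is down to {1}, so a_1 = 1.

a_1=1, a_2=4, a_3=5, a_4=2, a_5=6, a_6=3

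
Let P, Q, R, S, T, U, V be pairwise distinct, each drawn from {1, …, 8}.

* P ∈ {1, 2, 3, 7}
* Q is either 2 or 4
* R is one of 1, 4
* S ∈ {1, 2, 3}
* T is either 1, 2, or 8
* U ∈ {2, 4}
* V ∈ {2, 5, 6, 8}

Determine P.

7

The 2 variables Q and U are confined to {2, 4}, which locks those values in; drop them from P, R, S, T, V.
R must be 1 (only option left). Remove 1 from P, S, T.
S has just one choice, so S = 3. Eliminate 3 elsewhere: P.
So P = 7.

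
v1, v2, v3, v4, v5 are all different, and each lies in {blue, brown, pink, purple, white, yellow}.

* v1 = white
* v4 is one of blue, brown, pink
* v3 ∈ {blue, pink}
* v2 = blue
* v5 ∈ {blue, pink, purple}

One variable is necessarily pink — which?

v1 has just one choice, so v1 = white.
That leaves v2 = blue. Strike blue from v3, v4, v5.
So pink goes to v3.

v3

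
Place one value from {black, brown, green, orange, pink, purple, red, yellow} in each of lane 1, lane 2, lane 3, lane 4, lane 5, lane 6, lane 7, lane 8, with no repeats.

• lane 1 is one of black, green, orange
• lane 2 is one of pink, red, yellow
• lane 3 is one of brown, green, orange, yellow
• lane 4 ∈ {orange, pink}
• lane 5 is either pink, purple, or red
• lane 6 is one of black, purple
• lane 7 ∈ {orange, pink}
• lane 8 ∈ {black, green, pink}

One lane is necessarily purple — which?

The 8 variables together cover exactly {black, brown, green, orange, pink, purple, red, yellow} — 8 values for 8 variables — and brown appears only in lane 3's list, so lane 3 = brown.
The 7 still-open variables draw from only 7 values {black, green, orange, pink, purple, red, yellow}, so each is used; only lane 2 can be yellow, hence lane 2 = yellow.
Among the 6 still-open variables, red fits only lane 5 (and all 6 values in {black, green, orange, pink, purple, red} must be used), so lane 5 = red.
The 5 still-open variables together cover exactly {black, green, orange, pink, purple} — 5 values for 5 variables — and purple appears only in lane 6's list, so lane 6 = purple.

lane 6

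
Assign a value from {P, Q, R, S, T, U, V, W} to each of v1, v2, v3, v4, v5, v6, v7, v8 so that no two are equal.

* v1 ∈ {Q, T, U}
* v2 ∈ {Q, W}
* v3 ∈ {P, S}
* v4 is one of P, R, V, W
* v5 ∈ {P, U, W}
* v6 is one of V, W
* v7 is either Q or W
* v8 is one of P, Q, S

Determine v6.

V

Among the 8 variables, R fits only v4 (and all 8 values in {P, Q, R, S, T, U, V, W} must be used), so v4 = R.
The 7 still-open variables together cover exactly {P, Q, S, T, U, V, W} — 7 values for 7 variables — and T appears only in v1's list, so v1 = T.
Among the 6 still-open variables, U fits only v5 (and all 6 values in {P, Q, S, U, V, W} must be used), so v5 = U.
Among the 5 still-open variables, V fits only v6 (and all 5 values in {P, Q, S, V, W} must be used), so v6 = V.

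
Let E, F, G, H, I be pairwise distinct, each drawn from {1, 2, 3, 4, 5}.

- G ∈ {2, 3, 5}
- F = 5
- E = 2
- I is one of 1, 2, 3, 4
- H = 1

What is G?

E must be 2 (only option left). Strike 2 from G, I.
F's domain is down to {5}, so F = 5. Strike 5 from G.
So G = 3.

3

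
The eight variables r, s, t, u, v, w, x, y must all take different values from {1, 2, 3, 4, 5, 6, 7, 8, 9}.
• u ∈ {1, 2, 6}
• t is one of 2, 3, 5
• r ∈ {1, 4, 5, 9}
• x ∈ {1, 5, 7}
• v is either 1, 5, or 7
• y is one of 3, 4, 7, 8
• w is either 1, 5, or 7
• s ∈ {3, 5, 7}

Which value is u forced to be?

6

v, w, x between them cover only {1, 5, 7} — a naked triple. Remove those values from r, s, t, u, y.
s's domain is down to {3}, so s = 3. Strike 3 from t, y.
t's domain is down to {2}, so t = 2. Strike 2 from u.
So u = 6.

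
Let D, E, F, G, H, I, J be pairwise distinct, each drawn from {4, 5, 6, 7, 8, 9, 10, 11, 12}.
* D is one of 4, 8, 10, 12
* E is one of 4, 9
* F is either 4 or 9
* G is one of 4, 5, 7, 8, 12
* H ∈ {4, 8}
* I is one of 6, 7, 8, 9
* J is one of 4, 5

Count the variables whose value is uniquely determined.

2

The 2 variables E and F are confined to {4, 9}, which locks those values in; drop them from D, G, H, I, J.
H's domain is down to {8}, so H = 8. So D, G, I can't be 8.
J must be 5 (only option left). Eliminate 5 elsewhere: G.
Determined: H=8, J=5. The other variables each still have more than one consistent value. That makes 2.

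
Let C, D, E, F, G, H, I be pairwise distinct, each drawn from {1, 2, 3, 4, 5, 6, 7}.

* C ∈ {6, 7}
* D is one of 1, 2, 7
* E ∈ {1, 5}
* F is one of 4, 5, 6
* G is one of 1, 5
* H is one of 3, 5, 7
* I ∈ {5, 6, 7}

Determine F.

4

The 7 variables together cover exactly {1, 2, 3, 4, 5, 6, 7} — 7 values for 7 variables — and 2 appears only in D's list, so D = 2.
Among the 6 still-open variables, 3 fits only H (and all 6 values in {1, 3, 4, 5, 6, 7} must be used), so H = 3.
The 5 still-open variables draw from only 5 values {1, 4, 5, 6, 7}, so each is used; only F can be 4, hence F = 4.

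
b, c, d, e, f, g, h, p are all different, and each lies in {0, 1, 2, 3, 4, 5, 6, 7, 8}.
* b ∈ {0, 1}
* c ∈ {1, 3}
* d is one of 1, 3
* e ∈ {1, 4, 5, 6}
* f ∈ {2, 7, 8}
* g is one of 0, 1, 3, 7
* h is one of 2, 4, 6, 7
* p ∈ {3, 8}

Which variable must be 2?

f

c and d between them cover only {1, 3} — a naked pair. Remove those values from b, e, g, p.
b's domain is down to {0}, so b = 0. Strike 0 from g.
g has just one choice, so g = 7. Remove 7 from f, h.
p must be 8 (only option left). Strike 8 from f.
So 2 goes to f.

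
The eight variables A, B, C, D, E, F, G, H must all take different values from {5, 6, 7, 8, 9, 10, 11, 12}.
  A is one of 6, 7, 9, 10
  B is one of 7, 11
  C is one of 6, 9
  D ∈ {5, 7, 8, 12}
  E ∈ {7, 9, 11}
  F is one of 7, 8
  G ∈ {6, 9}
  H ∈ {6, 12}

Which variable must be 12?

H

The 8 variables together cover exactly {5, 6, 7, 8, 9, 10, 11, 12} — 8 values for 8 variables — and 5 appears only in D's list, so D = 5.
The 7 still-open variables draw from only 7 values {6, 7, 8, 9, 10, 11, 12}, so each is used; only F can be 8, hence F = 8.
The 6 still-open variables draw from only 6 values {6, 7, 9, 10, 11, 12}, so each is used; only A can be 10, hence A = 10.
Among the 5 still-open variables, 12 fits only H (and all 5 values in {6, 7, 9, 11, 12} must be used), so H = 12.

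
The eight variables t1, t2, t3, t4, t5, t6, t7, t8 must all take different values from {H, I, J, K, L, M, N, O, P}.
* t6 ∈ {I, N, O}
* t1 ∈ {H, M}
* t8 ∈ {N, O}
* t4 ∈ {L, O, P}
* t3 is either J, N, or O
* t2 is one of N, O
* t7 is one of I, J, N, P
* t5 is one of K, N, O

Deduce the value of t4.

t2 and t8 between them cover only {N, O} — a naked pair. Remove those values from t3, t4, t5, t6, t7.
t3 has just one choice, so t3 = J. Strike J from t7.
t5's domain is down to {K}, so t5 = K.
t6's domain is down to {I}, so t6 = I. Eliminate I elsewhere: t7.
t7 must be P (only option left). Eliminate P elsewhere: t4.
So t4 = L.

L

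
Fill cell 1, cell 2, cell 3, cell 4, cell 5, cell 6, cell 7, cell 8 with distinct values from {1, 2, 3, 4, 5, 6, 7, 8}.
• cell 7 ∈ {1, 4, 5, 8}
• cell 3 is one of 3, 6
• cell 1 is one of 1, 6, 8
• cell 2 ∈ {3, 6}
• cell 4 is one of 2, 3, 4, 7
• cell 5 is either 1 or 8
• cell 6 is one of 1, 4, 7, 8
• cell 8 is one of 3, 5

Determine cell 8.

5

Among the 8 variables, 2 fits only cell 4 (and all 8 values in {1, 2, 3, 4, 5, 6, 7, 8} must be used), so cell 4 = 2.
The 7 still-open variables together cover exactly {1, 3, 4, 5, 6, 7, 8} — 7 values for 7 variables — and 7 appears only in cell 6's list, so cell 6 = 7.
The 6 still-open variables draw from only 6 values {1, 3, 4, 5, 6, 8}, so each is used; only cell 7 can be 4, hence cell 7 = 4.
The 5 still-open variables together cover exactly {1, 3, 5, 6, 8} — 5 values for 5 variables — and 5 appears only in cell 8's list, so cell 8 = 5.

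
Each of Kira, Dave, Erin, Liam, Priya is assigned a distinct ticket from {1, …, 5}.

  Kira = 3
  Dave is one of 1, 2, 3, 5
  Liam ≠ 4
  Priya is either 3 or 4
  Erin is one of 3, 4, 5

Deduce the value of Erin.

5

Kira has just one choice, so Kira = 3. Strike 3 from Dave, Erin, Liam, Priya.
Priya has just one choice, so Priya = 4. Strike 4 from Erin.
So Erin = 5.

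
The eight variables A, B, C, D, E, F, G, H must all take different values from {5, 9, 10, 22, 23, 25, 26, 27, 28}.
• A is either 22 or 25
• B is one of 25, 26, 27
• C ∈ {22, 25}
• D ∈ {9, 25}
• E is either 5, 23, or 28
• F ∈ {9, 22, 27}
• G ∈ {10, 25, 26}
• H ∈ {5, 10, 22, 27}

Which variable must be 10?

G

A and C between them cover only {22, 25} — a naked pair. Remove those values from B, D, F, G, H.
D must be 9 (only option left). Eliminate 9 elsewhere: F.
F's domain is down to {27}, so F = 27. Remove 27 from B, H.
B has just one choice, so B = 26. Remove 26 from G.
So 10 goes to G.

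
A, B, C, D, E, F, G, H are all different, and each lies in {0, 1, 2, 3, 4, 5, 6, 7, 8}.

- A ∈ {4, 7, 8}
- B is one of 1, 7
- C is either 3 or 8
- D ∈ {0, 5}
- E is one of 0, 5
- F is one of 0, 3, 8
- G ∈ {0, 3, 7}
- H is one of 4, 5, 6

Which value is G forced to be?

Among the 8 variables, 1 fits only B (and all 8 values in {0, 1, 3, 4, 5, 6, 7, 8} must be used), so B = 1.
Among the 7 still-open variables, 6 fits only H (and all 7 values in {0, 3, 4, 5, 6, 7, 8} must be used), so H = 6.
The 6 still-open variables together cover exactly {0, 3, 4, 5, 7, 8} — 6 values for 6 variables — and 4 appears only in A's list, so A = 4.
Among the 5 still-open variables, 7 fits only G (and all 5 values in {0, 3, 5, 7, 8} must be used), so G = 7.

7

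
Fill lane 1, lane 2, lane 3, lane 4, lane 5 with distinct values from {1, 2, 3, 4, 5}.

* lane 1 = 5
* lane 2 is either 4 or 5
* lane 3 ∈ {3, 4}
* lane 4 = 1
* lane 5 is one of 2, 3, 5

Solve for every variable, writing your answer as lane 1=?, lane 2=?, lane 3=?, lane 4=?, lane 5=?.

lane 1=5, lane 2=4, lane 3=3, lane 4=1, lane 5=2

lane 1 has just one choice, so lane 1 = 5. Eliminate 5 elsewhere: lane 2, lane 5.
lane 2 has just one choice, so lane 2 = 4. Strike 4 from lane 3.
lane 3's domain is down to {3}, so lane 3 = 3. Strike 3 from lane 5.
That leaves lane 4 = 1.
That leaves lane 5 = 2.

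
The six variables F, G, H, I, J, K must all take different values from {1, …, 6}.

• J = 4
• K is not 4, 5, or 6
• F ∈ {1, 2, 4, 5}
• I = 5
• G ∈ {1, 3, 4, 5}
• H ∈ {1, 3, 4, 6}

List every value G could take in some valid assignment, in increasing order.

I has just one choice, so I = 5. Eliminate 5 elsewhere: F, G.
That leaves J = 4. Strike 4 from F, G, H.
The 4 still-open variables draw from only 4 values {1, 2, 3, 6}, so each is used; only H can be 6, hence H = 6.
No further eliminations apply; G can still be any of 1, 3.

1, 3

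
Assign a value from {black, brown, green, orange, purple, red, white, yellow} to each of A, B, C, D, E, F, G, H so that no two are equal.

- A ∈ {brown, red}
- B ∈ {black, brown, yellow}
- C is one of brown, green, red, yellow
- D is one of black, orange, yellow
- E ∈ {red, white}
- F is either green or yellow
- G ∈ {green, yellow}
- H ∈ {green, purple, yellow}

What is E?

The 8 variables together cover exactly {black, brown, green, orange, purple, red, white, yellow} — 8 values for 8 variables — and orange appears only in D's list, so D = orange.
Among the 7 still-open variables, black fits only B (and all 7 values in {black, brown, green, purple, red, white, yellow} must be used), so B = black.
The 6 still-open variables together cover exactly {brown, green, purple, red, white, yellow} — 6 values for 6 variables — and purple appears only in H's list, so H = purple.
The 5 still-open variables draw from only 5 values {brown, green, red, white, yellow}, so each is used; only E can be white, hence E = white.

white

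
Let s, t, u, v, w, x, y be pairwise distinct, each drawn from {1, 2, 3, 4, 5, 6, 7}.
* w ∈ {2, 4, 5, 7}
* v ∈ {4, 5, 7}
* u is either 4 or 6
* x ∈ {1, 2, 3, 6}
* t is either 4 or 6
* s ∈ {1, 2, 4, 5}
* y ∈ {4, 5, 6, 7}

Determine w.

The 7 variables together cover exactly {1, 2, 3, 4, 5, 6, 7} — 7 values for 7 variables — and 3 appears only in x's list, so x = 3.
The 6 still-open variables draw from only 6 values {1, 2, 4, 5, 6, 7}, so each is used; only s can be 1, hence s = 1.
The 5 still-open variables together cover exactly {2, 4, 5, 6, 7} — 5 values for 5 variables — and 2 appears only in w's list, so w = 2.

2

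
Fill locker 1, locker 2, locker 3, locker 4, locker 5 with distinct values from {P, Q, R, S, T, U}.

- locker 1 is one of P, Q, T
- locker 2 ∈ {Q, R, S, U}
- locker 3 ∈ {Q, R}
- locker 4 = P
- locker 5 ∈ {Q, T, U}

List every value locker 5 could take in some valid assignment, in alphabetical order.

Q, T, U

locker 4's domain is down to {P}, so locker 4 = P. Strike P from locker 1.
No further eliminations apply; locker 5 can still be any of Q, T, U.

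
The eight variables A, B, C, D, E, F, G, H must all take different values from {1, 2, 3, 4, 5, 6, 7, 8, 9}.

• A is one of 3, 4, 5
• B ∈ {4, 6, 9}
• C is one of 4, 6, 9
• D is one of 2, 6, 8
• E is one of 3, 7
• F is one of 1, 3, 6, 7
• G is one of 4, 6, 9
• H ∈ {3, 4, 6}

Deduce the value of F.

1

The 3 variables B, C, G are confined to {4, 6, 9}, which locks those values in; drop them from A, D, F, H.
H has just one choice, so H = 3. Strike 3 from A, E, F.
A has just one choice, so A = 5.
E's domain is down to {7}, so E = 7. Eliminate 7 elsewhere: F.
So F = 1.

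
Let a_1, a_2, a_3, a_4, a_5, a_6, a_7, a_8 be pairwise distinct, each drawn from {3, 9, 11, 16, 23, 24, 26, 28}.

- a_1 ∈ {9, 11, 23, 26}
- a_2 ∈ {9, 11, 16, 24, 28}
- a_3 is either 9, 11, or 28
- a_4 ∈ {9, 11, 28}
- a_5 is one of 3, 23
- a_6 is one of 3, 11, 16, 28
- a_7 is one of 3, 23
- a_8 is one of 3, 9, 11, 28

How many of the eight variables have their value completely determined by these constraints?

3

The 8 variables together cover exactly {3, 9, 11, 16, 23, 24, 26, 28} — 8 values for 8 variables — and 24 appears only in a_2's list, so a_2 = 24.
The 7 still-open variables draw from only 7 values {3, 9, 11, 16, 23, 26, 28}, so each is used; only a_6 can be 16, hence a_6 = 16.
The 6 still-open variables together cover exactly {3, 9, 11, 23, 26, 28} — 6 values for 6 variables — and 26 appears only in a_1's list, so a_1 = 26.
The 2 variables a_5 and a_7 are confined to {3, 23}, which locks those values in; drop them from a_8.
Determined: a_1=26, a_2=24, a_6=16. The other variables each still have more than one consistent value. That makes 3.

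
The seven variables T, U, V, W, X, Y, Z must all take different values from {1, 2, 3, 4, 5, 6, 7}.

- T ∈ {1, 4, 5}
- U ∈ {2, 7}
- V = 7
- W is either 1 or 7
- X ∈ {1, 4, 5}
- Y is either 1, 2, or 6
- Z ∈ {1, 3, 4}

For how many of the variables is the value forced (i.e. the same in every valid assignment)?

5

V's domain is down to {7}, so V = 7. Strike 7 from U, W.
W has just one choice, so W = 1. Remove 1 from T, X, Y, Z.
That leaves U = 2. Remove 2 from Y.
That leaves Y = 6.
Among the 3 still-open variables, 3 fits only Z (and all 3 values in {3, 4, 5} must be used), so Z = 3.
Determined: U=2, V=7, W=1, Y=6, Z=3. The other variables each still have more than one consistent value. That makes 5.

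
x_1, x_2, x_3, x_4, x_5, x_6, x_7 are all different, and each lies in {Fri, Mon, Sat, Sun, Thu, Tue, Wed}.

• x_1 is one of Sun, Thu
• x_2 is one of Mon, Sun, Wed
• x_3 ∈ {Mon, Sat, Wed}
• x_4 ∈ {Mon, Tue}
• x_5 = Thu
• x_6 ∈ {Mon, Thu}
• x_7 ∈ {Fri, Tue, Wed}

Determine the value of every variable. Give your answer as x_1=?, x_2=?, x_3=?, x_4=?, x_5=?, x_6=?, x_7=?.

x_5's domain is down to {Thu}, so x_5 = Thu. Eliminate Thu elsewhere: x_1, x_6.
x_6 must be Mon (only option left). So x_2, x_3, x_4 can't be Mon.
x_1's domain is down to {Sun}, so x_1 = Sun. Strike Sun from x_2.
x_2 must be Wed (only option left). Strike Wed from x_3, x_7.
x_3's domain is down to {Sat}, so x_3 = Sat.
That leaves x_4 = Tue. Remove Tue from x_7.
x_7 must be Fri (only option left).

x_1=Sun, x_2=Wed, x_3=Sat, x_4=Tue, x_5=Thu, x_6=Mon, x_7=Fri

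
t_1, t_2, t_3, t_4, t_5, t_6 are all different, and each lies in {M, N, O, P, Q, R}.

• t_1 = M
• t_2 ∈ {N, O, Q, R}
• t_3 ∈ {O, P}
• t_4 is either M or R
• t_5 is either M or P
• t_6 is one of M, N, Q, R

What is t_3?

t_1 must be M (only option left). Eliminate M elsewhere: t_4, t_5, t_6.
t_4 has just one choice, so t_4 = R. Eliminate R elsewhere: t_2, t_6.
t_5 must be P (only option left). Remove P from t_3.
So t_3 = O.

O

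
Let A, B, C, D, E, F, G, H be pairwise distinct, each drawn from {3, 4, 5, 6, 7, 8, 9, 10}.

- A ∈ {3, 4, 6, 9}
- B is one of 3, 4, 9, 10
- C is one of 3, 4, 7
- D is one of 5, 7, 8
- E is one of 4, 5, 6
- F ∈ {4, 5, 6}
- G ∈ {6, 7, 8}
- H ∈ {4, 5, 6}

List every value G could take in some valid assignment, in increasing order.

7, 8

Among the 8 variables, 10 fits only B (and all 8 values in {3, 4, 5, 6, 7, 8, 9, 10} must be used), so B = 10.
Among the 7 still-open variables, 9 fits only A (and all 7 values in {3, 4, 5, 6, 7, 8, 9} must be used), so A = 9.
The 6 still-open variables draw from only 6 values {3, 4, 5, 6, 7, 8}, so each is used; only C can be 3, hence C = 3.
The 3 variables E, F, H are confined to {4, 5, 6}, which locks those values in; drop them from D, G.
No further eliminations apply; G can still be any of 7, 8.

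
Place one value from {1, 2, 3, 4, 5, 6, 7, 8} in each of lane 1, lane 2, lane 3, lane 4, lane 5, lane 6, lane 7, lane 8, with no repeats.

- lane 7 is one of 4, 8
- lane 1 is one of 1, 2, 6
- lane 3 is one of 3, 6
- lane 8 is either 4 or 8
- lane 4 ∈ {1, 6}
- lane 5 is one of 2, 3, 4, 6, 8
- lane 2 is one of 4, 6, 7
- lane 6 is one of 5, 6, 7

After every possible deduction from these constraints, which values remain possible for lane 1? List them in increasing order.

Among the 8 variables, 5 fits only lane 6 (and all 8 values in {1, 2, 3, 4, 5, 6, 7, 8} must be used), so lane 6 = 5.
Among the 7 still-open variables, 7 fits only lane 2 (and all 7 values in {1, 2, 3, 4, 6, 7, 8} must be used), so lane 2 = 7.
The 2 variables lane 7 and lane 8 are confined to {4, 8}, which locks those values in; drop them from lane 5.
No further eliminations apply; lane 1 can still be any of 1, 2, 6.

1, 2, 6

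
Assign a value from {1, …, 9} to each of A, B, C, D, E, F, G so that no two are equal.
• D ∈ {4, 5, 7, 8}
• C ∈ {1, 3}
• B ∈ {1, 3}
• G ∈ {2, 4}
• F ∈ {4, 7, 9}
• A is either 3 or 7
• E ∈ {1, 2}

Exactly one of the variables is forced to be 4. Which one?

B and C share exactly the 2 values {1, 3}; by pigeonhole those values go to them, so strike 1, 3 from A, E.
A's domain is down to {7}, so A = 7. Remove 7 from D, F.
E's domain is down to {2}, so E = 2. Remove 2 from G.
So 4 goes to G.

G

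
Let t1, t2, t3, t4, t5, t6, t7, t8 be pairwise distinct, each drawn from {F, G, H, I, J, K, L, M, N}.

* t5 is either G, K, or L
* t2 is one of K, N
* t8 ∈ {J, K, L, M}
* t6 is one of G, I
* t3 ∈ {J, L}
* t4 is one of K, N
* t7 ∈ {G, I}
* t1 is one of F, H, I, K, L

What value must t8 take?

The 2 variables t2 and t4 are confined to {K, N}, which locks those values in; drop them from t1, t5, t8.
The 2 variables t6 and t7 are confined to {G, I}, which locks those values in; drop them from t1, t5.
That leaves t5 = L. Remove L from t1, t3, t8.
t3 must be J (only option left). Eliminate J elsewhere: t8.
So t8 = M.

M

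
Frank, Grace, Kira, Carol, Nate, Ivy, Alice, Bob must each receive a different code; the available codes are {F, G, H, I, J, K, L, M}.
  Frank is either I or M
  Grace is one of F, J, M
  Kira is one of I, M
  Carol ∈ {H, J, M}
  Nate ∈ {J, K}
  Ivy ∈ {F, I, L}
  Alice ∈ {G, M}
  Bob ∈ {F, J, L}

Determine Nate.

K

Among the 8 variables, G fits only Alice (and all 8 values in {F, G, H, I, J, K, L, M} must be used), so Alice = G.
The 7 still-open variables together cover exactly {F, H, I, J, K, L, M} — 7 values for 7 variables — and H appears only in Carol's list, so Carol = H.
The 6 still-open variables together cover exactly {F, I, J, K, L, M} — 6 values for 6 variables — and K appears only in Nate's list, so Nate = K.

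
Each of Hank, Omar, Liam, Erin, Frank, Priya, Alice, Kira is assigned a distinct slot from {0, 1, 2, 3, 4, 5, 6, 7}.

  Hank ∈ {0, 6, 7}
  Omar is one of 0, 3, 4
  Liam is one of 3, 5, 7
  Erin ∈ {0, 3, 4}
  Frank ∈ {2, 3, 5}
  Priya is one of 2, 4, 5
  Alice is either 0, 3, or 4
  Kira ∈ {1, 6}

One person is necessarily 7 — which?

Liam

The 8 variables together cover exactly {0, 1, 2, 3, 4, 5, 6, 7} — 8 values for 8 variables — and 1 appears only in Kira's list, so Kira = 1.
The 7 still-open variables draw from only 7 values {0, 2, 3, 4, 5, 6, 7}, so each is used; only Hank can be 6, hence Hank = 6.
The 6 still-open variables draw from only 6 values {0, 2, 3, 4, 5, 7}, so each is used; only Liam can be 7, hence Liam = 7.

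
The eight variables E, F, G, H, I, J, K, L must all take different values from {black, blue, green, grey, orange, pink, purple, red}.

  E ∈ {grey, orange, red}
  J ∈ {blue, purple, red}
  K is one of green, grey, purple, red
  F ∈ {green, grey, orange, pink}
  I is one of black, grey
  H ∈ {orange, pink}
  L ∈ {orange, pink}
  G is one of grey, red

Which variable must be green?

The 8 variables draw from only 8 values {black, blue, green, grey, orange, pink, purple, red}, so each is used; only I can be black, hence I = black.
The 7 still-open variables draw from only 7 values {blue, green, grey, orange, pink, purple, red}, so each is used; only J can be blue, hence J = blue.
The 6 still-open variables together cover exactly {green, grey, orange, pink, purple, red} — 6 values for 6 variables — and purple appears only in K's list, so K = purple.
The 5 still-open variables draw from only 5 values {green, grey, orange, pink, red}, so each is used; only F can be green, hence F = green.

F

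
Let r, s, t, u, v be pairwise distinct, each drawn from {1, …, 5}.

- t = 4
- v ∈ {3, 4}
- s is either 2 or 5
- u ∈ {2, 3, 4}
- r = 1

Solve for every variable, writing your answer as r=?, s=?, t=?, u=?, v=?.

r=1, s=5, t=4, u=2, v=3

r must be 1 (only option left).
t has just one choice, so t = 4. Strike 4 from u, v.
v has just one choice, so v = 3. Remove 3 from u.
u's domain is down to {2}, so u = 2. So s can't be 2.
s has just one choice, so s = 5.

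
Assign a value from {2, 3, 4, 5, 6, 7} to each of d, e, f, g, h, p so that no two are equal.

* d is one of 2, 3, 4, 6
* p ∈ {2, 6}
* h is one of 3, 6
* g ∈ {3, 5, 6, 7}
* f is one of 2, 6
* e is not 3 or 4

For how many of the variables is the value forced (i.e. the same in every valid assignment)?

The 6 variables draw from only 6 values {2, 3, 4, 5, 6, 7}, so each is used; only d can be 4, hence d = 4.
f and p share exactly the 2 values {2, 6}; by pigeonhole those values go to them, so strike 2, 6 from e, g, h.
h has just one choice, so h = 3. Strike 3 from g.
Determined: d=4, h=3. The other variables each still have more than one consistent value. That makes 2.

2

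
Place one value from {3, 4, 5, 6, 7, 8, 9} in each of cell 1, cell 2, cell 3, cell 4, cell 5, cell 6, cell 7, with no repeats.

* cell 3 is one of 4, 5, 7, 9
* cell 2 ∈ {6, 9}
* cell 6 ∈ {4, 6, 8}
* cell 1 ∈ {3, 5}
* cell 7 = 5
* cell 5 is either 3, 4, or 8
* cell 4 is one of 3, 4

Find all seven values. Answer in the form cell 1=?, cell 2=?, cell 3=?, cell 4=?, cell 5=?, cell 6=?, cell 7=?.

cell 7's domain is down to {5}, so cell 7 = 5. Remove 5 from cell 1, cell 3.
That leaves cell 1 = 3. Remove 3 from cell 4, cell 5.
cell 4 has just one choice, so cell 4 = 4. Strike 4 from cell 3, cell 5, cell 6.
cell 5 has just one choice, so cell 5 = 8. Eliminate 8 elsewhere: cell 6.
That leaves cell 6 = 6. Strike 6 from cell 2.
cell 2 must be 9 (only option left). So cell 3 can't be 9.
cell 3 must be 7 (only option left).

cell 1=3, cell 2=9, cell 3=7, cell 4=4, cell 5=8, cell 6=6, cell 7=5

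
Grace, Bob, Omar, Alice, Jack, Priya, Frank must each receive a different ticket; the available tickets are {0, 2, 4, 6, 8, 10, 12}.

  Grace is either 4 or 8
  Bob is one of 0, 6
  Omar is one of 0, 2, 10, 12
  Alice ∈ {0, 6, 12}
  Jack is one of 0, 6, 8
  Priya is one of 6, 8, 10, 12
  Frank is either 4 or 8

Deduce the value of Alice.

12

The 7 variables draw from only 7 values {0, 2, 4, 6, 8, 10, 12}, so each is used; only Omar can be 2, hence Omar = 2.
Among the 6 still-open variables, 10 fits only Priya (and all 6 values in {0, 4, 6, 8, 10, 12} must be used), so Priya = 10.
Among the 5 still-open variables, 12 fits only Alice (and all 5 values in {0, 4, 6, 8, 12} must be used), so Alice = 12.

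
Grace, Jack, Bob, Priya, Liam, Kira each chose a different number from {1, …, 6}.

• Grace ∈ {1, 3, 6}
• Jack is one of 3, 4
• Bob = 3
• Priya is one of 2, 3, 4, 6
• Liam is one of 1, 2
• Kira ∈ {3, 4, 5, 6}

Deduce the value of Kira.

5

Bob must be 3 (only option left). Strike 3 from Grace, Jack, Priya, Kira.
Jack's domain is down to {4}, so Jack = 4. Remove 4 from Priya, Kira.
The 4 still-open variables together cover exactly {1, 2, 5, 6} — 4 values for 4 variables — and 5 appears only in Kira's list, so Kira = 5.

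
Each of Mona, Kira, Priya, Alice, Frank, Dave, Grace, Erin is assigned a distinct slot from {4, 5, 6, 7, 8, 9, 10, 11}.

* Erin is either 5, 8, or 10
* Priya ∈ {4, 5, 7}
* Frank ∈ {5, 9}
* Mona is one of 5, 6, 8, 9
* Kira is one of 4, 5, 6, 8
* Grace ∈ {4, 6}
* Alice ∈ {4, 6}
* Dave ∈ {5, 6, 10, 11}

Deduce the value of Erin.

10

Among the 8 variables, 7 fits only Priya (and all 8 values in {4, 5, 6, 7, 8, 9, 10, 11} must be used), so Priya = 7.
The 7 still-open variables together cover exactly {4, 5, 6, 8, 9, 10, 11} — 7 values for 7 variables — and 11 appears only in Dave's list, so Dave = 11.
The 6 still-open variables together cover exactly {4, 5, 6, 8, 9, 10} — 6 values for 6 variables — and 10 appears only in Erin's list, so Erin = 10.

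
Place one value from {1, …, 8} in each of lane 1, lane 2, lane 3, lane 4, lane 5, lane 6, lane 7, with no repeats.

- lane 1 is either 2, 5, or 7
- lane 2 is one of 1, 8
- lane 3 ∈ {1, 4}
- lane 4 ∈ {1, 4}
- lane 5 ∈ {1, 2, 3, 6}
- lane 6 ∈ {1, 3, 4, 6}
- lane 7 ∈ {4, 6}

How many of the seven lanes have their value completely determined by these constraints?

lane 3 and lane 4 between them cover only {1, 4} — a naked pair. Remove those values from lane 2, lane 5, lane 6, lane 7.
That leaves lane 2 = 8.
lane 7 must be 6 (only option left). Eliminate 6 elsewhere: lane 5, lane 6.
lane 6 has just one choice, so lane 6 = 3. Remove 3 from lane 5.
lane 5's domain is down to {2}, so lane 5 = 2. Eliminate 2 elsewhere: lane 1.
Determined: lane 2=8, lane 5=2, lane 6=3, lane 7=6. The other lanes each still have more than one consistent value. That makes 4.

4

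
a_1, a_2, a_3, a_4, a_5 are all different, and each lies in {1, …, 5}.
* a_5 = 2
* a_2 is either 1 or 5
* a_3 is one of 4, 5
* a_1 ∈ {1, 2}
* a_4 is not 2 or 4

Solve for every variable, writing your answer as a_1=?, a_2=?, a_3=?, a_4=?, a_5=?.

a_5 has just one choice, so a_5 = 2. Remove 2 from a_1.
That leaves a_1 = 1. Strike 1 from a_2, a_4.
That leaves a_2 = 5. Remove 5 from a_3, a_4.
That leaves a_3 = 4.
a_4 must be 3 (only option left).

a_1=1, a_2=5, a_3=4, a_4=3, a_5=2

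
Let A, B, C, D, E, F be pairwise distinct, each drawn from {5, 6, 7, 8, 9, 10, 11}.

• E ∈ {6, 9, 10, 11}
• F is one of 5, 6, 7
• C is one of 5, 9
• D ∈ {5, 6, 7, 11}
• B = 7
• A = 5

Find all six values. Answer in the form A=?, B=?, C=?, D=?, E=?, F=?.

A=5, B=7, C=9, D=11, E=10, F=6

A has just one choice, so A = 5. Eliminate 5 elsewhere: C, D, F.
B's domain is down to {7}, so B = 7. Eliminate 7 elsewhere: D, F.
That leaves C = 9. So E can't be 9.
That leaves F = 6. Strike 6 from D, E.
D has just one choice, so D = 11. Remove 11 from E.
E's domain is down to {10}, so E = 10.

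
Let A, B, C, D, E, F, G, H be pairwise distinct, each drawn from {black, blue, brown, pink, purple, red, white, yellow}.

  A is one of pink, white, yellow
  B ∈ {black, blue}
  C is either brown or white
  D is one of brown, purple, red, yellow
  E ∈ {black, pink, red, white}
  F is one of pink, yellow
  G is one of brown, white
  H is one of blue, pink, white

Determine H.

blue

Among the 8 variables, purple fits only D (and all 8 values in {black, blue, brown, pink, purple, red, white, yellow} must be used), so D = purple.
Among the 7 still-open variables, red fits only E (and all 7 values in {black, blue, brown, pink, red, white, yellow} must be used), so E = red.
The 6 still-open variables together cover exactly {black, blue, brown, pink, white, yellow} — 6 values for 6 variables — and black appears only in B's list, so B = black.
Among the 5 still-open variables, blue fits only H (and all 5 values in {blue, brown, pink, white, yellow} must be used), so H = blue.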